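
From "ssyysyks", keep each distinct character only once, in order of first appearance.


Input: 'ssyysyks'
Operation: keep first occurrence of each character
Scan: s[0]='s' new -> keep; s[1]='s' seen -> skip; s[2]='y' new -> keep; s[3]='y' seen -> skip; s[4]='s' seen -> skip; s[5]='y' seen -> skip; s[6]='k' new -> keep; s[7]='s' seen -> skip
Result: syk


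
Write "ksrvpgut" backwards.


Input string: 'ksrvpgut'
Operation: reverse character order
Original order: 'k' -> 's' -> 'r' -> 'v' -> 'p' -> 'g' -> 'u' -> 't'
Reversed order: 't' -> 'u' -> 'g' -> 'p' -> 'v' -> 'r' -> 's' -> 'k'
Result: tugpvrsk


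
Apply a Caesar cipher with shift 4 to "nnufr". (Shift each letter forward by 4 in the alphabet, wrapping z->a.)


Input: 'nnufr', shift = 4
Operation: for each letter, (position + 4) mod 26
Mapping: 'n'(13+4=17)->'r', 'n'(13+4=17)->'r', 'u'(20+4=24)->'y', 'f'(5+4=9)->'j', 'r'(17+4=21)->'v'
Result: rryjv


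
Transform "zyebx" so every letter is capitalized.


Input string: 'zyebx'
Operation: convert each letter to uppercase
Mapping: 'z'->'Z', 'y'->'Y', 'e'->'E', 'b'->'B', 'x'->'X'
Result: ZYEBX


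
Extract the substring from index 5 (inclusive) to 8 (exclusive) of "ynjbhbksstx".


Input string: 'ynjbhbksstx'
Operation: slice [5:8]
Extract characters: s[5]='b', s[6]='k', s[7]='s'
Result: bks


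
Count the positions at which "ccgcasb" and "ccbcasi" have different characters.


String 1: 'ccgcasb'
String 2: 'ccbcasi'
Compare each position: pos 0: 'c'=='c', pos 1: 'c'=='c', pos 2: 'g'!='b', pos 3: 'c'=='c', pos 4: 'a'=='a', pos 5: 's'=='s', pos 6: 'b'!='i'
Differing positions: 2
Hamming distance: 2


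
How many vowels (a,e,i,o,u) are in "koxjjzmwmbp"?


Input string: 'koxjjzmwmbp'
Operation: count vowels (a, e, i, o, u)
Scan: s[0]='k', s[1]='o' (vowel), s[2]='x', s[3]='j', s[4]='j', s[5]='z', s[6]='m', s[7]='w', s[8]='m', s[9]='b', s[10]='p'
Vowels found: 1
Result: 1


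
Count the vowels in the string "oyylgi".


Input string: 'oyylgi'
Operation: count vowels (a, e, i, o, u)
Scan: s[0]='o' (vowel), s[1]='y', s[2]='y', s[3]='l', s[4]='g', s[5]='i' (vowel)
Vowels found: 2
Result: 2


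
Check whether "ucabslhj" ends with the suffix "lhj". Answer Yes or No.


Input string: 'ucabslhj'
Suffix to check: 'lhj'
Last 3 characters of input: 'lhj'
Match: True
Result: Yes


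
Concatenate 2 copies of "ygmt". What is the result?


Input string: 'ygmt'
Operation: repeat 2 times
Concatenation: 'ygmt' + 'ygmt'
Result: ygmtygmt


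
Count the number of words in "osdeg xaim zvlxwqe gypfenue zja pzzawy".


Input string: 'osdeg xaim zvlxwqe gypfenue zja pzzawy'
Operation: split by spaces
Words found: 'osdeg', 'xaim', 'zvlxwqe', 'gypfenue', 'zja', 'pzzawy'
Word count: 6


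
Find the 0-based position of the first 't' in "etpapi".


Input string: 'etpapi'
Target: 't'
Scanning left to right: s[0]='e', s[1]='t'
First match at index: 1


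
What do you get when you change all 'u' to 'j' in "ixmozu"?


Input string: 'ixmozu'
Operation: replace 'u' with 'j'
Positions of 'u': 5
After replacement: ixmozj


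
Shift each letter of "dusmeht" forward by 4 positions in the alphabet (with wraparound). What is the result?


Input: 'dusmeht', shift = 4
Operation: for each letter, (position + 4) mod 26
Mapping: 'd'(3+4=7)->'h', 'u'(20+4=24)->'y', 's'(18+4=22)->'w', 'm'(12+4=16)->'q', 'e'(4+4=8)->'i', 'h'(7+4=11)->'l', 't'(19+4=23)->'x'
Result: hywqilx


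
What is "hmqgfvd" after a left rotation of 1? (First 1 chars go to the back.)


Input: 'hmqgfvd', shift = 1
Operation: split at index 1 and swap parts
Front part s[0:1] = 'h'
Back part s[1:] = 'mqgfvd'
Rotated = back + front = 'mqgfvd' + 'h'
Result: mqgfvdh


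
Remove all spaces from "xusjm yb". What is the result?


Input string: 'xusjm yb'
Operation: remove all spaces
Words: 'xusjm', 'yb'
Join without spaces: xusjmyb


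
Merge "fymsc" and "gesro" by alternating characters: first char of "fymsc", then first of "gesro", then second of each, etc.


String 1: 'fymsc'
String 2: 'gesro'
Operation: alternate characters
Pairs: 'f'+'g', 'y'+'e', 'm'+'s', 's'+'r', 'c'+'o'
Result: fgyemssrco


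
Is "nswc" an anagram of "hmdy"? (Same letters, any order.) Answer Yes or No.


String 1: 'hmdy' -> sorted: 'dhmy'
String 2: 'nswc' -> sorted: 'cnsw'
Compare sorted forms: 'dhmy' != 'cnsw'
Anagram: No


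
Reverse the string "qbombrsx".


Input string: 'qbombrsx'
Operation: reverse character order
Original order: 'q' -> 'b' -> 'o' -> 'm' -> 'b' -> 'r' -> 's' -> 'x'
Reversed order: 'x' -> 's' -> 'r' -> 'b' -> 'm' -> 'o' -> 'b' -> 'q'
Result: xsrbmobq


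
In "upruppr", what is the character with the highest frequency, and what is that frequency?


Input: 'upruppr'
Operation: tally each character
Counts: 'p':3, 'r':2, 'u':2
Maximum: 'p' appears 3 times


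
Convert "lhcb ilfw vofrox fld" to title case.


Input string: 'lhcb ilfw vofrox fld'
Operation: capitalize first letter of each word
Word transformations: 'lhcb'->'Lhcb', 'ilfw'->'Ilfw', 'vofrox'->'Vofrox', 'fld'->'Fld'
Result: Lhcb Ilfw Vofrox Fld


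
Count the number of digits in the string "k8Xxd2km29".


Input string: 'k8Xxd2km29'
Operation: count digit characters (0-9)
Scan: 'k', '8'(digit), 'X', 'x', 'd', '2'(digit), 'k', 'm', '2'(digit), '9'(digit)
Digits found: 4
Result: 4


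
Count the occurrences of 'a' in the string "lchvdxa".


Input string: 'lchvdxa'
Target character: 'a'
Scan each position: s[6]='a'
Matches found at indices: 6
Total: 1


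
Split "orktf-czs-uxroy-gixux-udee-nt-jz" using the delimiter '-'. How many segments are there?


Input string: 'orktf-czs-uxroy-gixux-udee-nt-jz'
Delimiter: '-'
Split result: 'orktf', 'czs', 'uxroy', 'gixux', 'udee', 'nt', 'jz'
Number of parts: 7


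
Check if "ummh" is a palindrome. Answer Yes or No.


Input string: 'ummh'
Reversed: 'hmmu'
Compare pairs: s[0]='u' vs s[3]='h' (mismatch), s[1]='m' vs s[2]='m' (match)
Palindrome: No


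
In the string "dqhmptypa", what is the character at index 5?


Input string: 'dqhmptypa'
Operation: get character at index 5
Index mapping: s[0]='d', s[1]='q', s[2]='h', s[3]='m', s[4]='p', s[5]='t'
Result: 't'


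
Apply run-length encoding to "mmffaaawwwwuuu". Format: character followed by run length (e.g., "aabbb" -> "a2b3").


Input: 'mmffaaawwwwuuu'
Operation: identify consecutive runs
Runs: 'mm' -> m2, 'ff' -> f2, 'aaa' -> a3, 'wwww' -> w4, 'uuu' -> u3
Encoded: m2f2a3w4u3


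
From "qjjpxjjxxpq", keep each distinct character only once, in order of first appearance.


Input: 'qjjpxjjxxpq'
Operation: keep first occurrence of each character
Scan: s[0]='q' new -> keep; s[1]='j' new -> keep; s[2]='j' seen -> skip; s[3]='p' new -> keep; s[4]='x' new -> keep; s[5]='j' seen -> skip; s[6]='j' seen -> skip; s[7]='x' seen -> skip; s[8]='x' seen -> skip; s[9]='p' seen -> skip; s[10]='q' seen -> skip
Result: qjpx


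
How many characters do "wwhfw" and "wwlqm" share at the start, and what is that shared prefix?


String 1: 'wwhfw'
String 2: 'wwlqm'
Compare position by position:
pos 0: 'w' vs 'w' match
pos 1: 'w' vs 'w' match
pos 2: 'h' vs 'l' differ -> stop
Longest common prefix: "ww" (length 2)


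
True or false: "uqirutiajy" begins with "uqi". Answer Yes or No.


Input string: 'uqirutiajy'
Prefix to check: 'uqi'
First 3 characters of input: 'uqi'
Match: True
Result: Yes


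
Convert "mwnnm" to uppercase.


Input string: 'mwnnm'
Operation: convert each letter to uppercase
Mapping: 'm'->'M', 'w'->'W', 'n'->'N', 'n'->'N', 'm'->'M'
Result: MWNNM


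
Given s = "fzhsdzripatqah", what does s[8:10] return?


Input string: 'fzhsdzripatqah'
Operation: slice [8:10]
Extract characters: s[8]='p', s[9]='a'
Result: pa


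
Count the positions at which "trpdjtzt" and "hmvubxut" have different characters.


String 1: 'trpdjtzt'
String 2: 'hmvubxut'
Compare each position: pos 0: 't'!='h', pos 1: 'r'!='m', pos 2: 'p'!='v', pos 3: 'd'!='u', pos 4: 'j'!='b', pos 5: 't'!='x', pos 6: 'z'!='u', pos 7: 't'=='t'
Differing positions: 7
Hamming distance: 7


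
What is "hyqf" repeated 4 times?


Input string: 'hyqf'
Operation: repeat 4 times
Concatenation: 'hyqf' + 'hyqf' + 'hyqf' + 'hyqf'
Result: hyqfhyqfhyqfhyqf


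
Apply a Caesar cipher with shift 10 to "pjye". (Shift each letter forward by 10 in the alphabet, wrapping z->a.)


Input: 'pjye', shift = 10
Operation: for each letter, (position + 10) mod 26
Mapping: 'p'(15+10=25)->'z', 'j'(9+10=19)->'t', 'y'(24+10=34, 34 mod 26=8)->'i', 'e'(4+10=14)->'o'
Result: ztio


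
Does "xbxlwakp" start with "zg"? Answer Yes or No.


Input string: 'xbxlwakp'
Prefix to check: 'zg'
First 2 characters of input: 'xb'
Match: False
Result: No


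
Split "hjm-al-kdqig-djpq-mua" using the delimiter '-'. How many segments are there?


Input string: 'hjm-al-kdqig-djpq-mua'
Delimiter: '-'
Split result: 'hjm', 'al', 'kdqig', 'djpq', 'mua'
Number of parts: 5


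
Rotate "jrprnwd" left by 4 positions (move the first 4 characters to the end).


Input: 'jrprnwd', shift = 4
Operation: split at index 4 and swap parts
Front part s[0:4] = 'jrpr'
Back part s[4:] = 'nwd'
Rotated = back + front = 'nwd' + 'jrpr'
Result: nwdjrpr


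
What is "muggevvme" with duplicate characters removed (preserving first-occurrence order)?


Input: 'muggevvme'
Operation: keep first occurrence of each character
Scan: s[0]='m' new -> keep; s[1]='u' new -> keep; s[2]='g' new -> keep; s[3]='g' seen -> skip; s[4]='e' new -> keep; s[5]='v' new -> keep; s[6]='v' seen -> skip; s[7]='m' seen -> skip; s[8]='e' seen -> skip
Result: mugev


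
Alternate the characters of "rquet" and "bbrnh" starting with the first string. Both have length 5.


String 1: 'rquet'
String 2: 'bbrnh'
Operation: alternate characters
Pairs: 'r'+'b', 'q'+'b', 'u'+'r', 'e'+'n', 't'+'h'
Result: rbqburenth


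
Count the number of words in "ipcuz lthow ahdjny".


Input string: 'ipcuz lthow ahdjny'
Operation: split by spaces
Words found: 'ipcuz', 'lthow', 'ahdjny'
Word count: 3


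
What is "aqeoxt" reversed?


Input string: 'aqeoxt'
Operation: reverse character order
Original order: 'a' -> 'q' -> 'e' -> 'o' -> 'x' -> 't'
Reversed order: 't' -> 'x' -> 'o' -> 'e' -> 'q' -> 'a'
Result: txoeqa


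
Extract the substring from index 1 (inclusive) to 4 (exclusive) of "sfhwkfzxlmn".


Input string: 'sfhwkfzxlmn'
Operation: slice [1:4]
Extract characters: s[1]='f', s[2]='h', s[3]='w'
Result: fhw


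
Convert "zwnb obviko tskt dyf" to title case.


Input string: 'zwnb obviko tskt dyf'
Operation: capitalize first letter of each word
Word transformations: 'zwnb'->'Zwnb', 'obviko'->'Obviko', 'tskt'->'Tskt', 'dyf'->'Dyf'
Result: Zwnb Obviko Tskt Dyf


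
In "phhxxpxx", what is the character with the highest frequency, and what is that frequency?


Input: 'phhxxpxx'
Operation: tally each character
Counts: 'h':2, 'p':2, 'x':4
Maximum: 'x' appears 4 times


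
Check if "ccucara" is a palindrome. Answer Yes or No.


Input string: 'ccucara'
Reversed: 'aracucc'
Compare pairs: s[0]='c' vs s[6]='a' (mismatch), s[1]='c' vs s[5]='r' (mismatch), s[2]='u' vs s[4]='a' (mismatch)
Palindrome: No


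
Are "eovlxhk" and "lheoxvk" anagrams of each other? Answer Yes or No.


String 1: 'eovlxhk' -> sorted: 'ehklovx'
String 2: 'lheoxvk' -> sorted: 'ehklovx'
Compare sorted forms: 'ehklovx' == 'ehklovx'
Anagram: Yes


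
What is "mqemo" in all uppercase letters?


Input string: 'mqemo'
Operation: convert each letter to uppercase
Mapping: 'm'->'M', 'q'->'Q', 'e'->'E', 'm'->'M', 'o'->'O'
Result: MQEMO


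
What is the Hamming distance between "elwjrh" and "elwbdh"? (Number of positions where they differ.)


String 1: 'elwjrh'
String 2: 'elwbdh'
Compare each position: pos 0: 'e'=='e', pos 1: 'l'=='l', pos 2: 'w'=='w', pos 3: 'j'!='b', pos 4: 'r'!='d', pos 5: 'h'=='h'
Differing positions: 2
Hamming distance: 2


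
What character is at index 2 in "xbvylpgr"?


Input string: 'xbvylpgr'
Operation: get character at index 2
Index mapping: s[0]='x', s[1]='b', s[2]='v'
Result: 'v'


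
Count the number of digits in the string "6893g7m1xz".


Input string: '6893g7m1xz'
Operation: count digit characters (0-9)
Scan: '6'(digit), '8'(digit), '9'(digit), '3'(digit), 'g', '7'(digit), 'm', '1'(digit), 'x', 'z'
Digits found: 6
Result: 6


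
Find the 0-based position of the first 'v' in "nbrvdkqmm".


Input string: 'nbrvdkqmm'
Target: 'v'
Scanning left to right: s[0]='n', s[1]='b', s[2]='r', s[3]='v'
First match at index: 3


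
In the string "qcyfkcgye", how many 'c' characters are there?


Input string: 'qcyfkcgye'
Target character: 'c'
Scan each position: s[1]='c', s[5]='c'
Matches found at indices: 1, 5
Total: 2


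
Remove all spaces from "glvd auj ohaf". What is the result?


Input string: 'glvd auj ohaf'
Operation: remove all spaces
Words: 'glvd', 'auj', 'ohaf'
Join without spaces: glvdaujohaf


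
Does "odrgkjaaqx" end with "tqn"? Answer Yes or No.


Input string: 'odrgkjaaqx'
Suffix to check: 'tqn'
Last 3 characters of input: 'aqx'
Match: False
Result: No


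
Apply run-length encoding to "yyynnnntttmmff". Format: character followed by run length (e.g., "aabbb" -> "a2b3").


Input: 'yyynnnntttmmff'
Operation: identify consecutive runs
Runs: 'yyy' -> y3, 'nnnn' -> n4, 'ttt' -> t3, 'mm' -> m2, 'ff' -> f2
Encoded: y3n4t3m2f2


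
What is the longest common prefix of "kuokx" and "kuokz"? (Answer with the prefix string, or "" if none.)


String 1: 'kuokx'
String 2: 'kuokz'
Compare position by position:
pos 0: 'k' vs 'k' match
pos 1: 'u' vs 'u' match
pos 2: 'o' vs 'o' match
pos 3: 'k' vs 'k' match
pos 4: 'x' vs 'z' differ -> stop
Longest common prefix: "kuok" (length 4)


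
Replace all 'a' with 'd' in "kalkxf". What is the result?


Input string: 'kalkxf'
Operation: replace 'a' with 'd'
Positions of 'a': 1
After replacement: kdlkxf


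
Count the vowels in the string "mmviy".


Input string: 'mmviy'
Operation: count vowels (a, e, i, o, u)
Scan: s[0]='m', s[1]='m', s[2]='v', s[3]='i' (vowel), s[4]='y'
Vowels found: 1
Result: 1


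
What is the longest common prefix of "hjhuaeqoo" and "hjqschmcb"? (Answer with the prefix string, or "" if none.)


String 1: 'hjhuaeqoo'
String 2: 'hjqschmcb'
Compare position by position:
pos 0: 'h' vs 'h' match
pos 1: 'j' vs 'j' match
pos 2: 'h' vs 'q' differ -> stop
Longest common prefix: "hj" (length 2)


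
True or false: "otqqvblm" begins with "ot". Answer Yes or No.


Input string: 'otqqvblm'
Prefix to check: 'ot'
First 2 characters of input: 'ot'
Match: True
Result: Yes


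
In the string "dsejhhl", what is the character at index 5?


Input string: 'dsejhhl'
Operation: get character at index 5
Index mapping: s[0]='d', s[1]='s', s[2]='e', s[3]='j', s[4]='h', s[5]='h'
Result: 'h'


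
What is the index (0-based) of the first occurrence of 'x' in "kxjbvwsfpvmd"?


Input string: 'kxjbvwsfpvmd'
Target: 'x'
Scanning left to right: s[0]='k', s[1]='x'
First match at index: 1


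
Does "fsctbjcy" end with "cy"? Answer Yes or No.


Input string: 'fsctbjcy'
Suffix to check: 'cy'
Last 2 characters of input: 'cy'
Match: True
Result: Yes


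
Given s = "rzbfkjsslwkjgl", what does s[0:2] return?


Input string: 'rzbfkjsslwkjgl'
Operation: slice [0:2]
Extract characters: s[0]='r', s[1]='z'
Result: rz


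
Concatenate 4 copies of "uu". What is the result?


Input string: 'uu'
Operation: repeat 4 times
Concatenation: 'uu' + 'uu' + 'uu' + 'uu'
Result: uuuuuuuu


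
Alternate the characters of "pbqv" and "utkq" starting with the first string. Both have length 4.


String 1: 'pbqv'
String 2: 'utkq'
Operation: alternate characters
Pairs: 'p'+'u', 'b'+'t', 'q'+'k', 'v'+'q'
Result: pubtqkvq


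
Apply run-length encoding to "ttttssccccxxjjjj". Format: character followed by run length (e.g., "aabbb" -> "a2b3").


Input: 'ttttssccccxxjjjj'
Operation: identify consecutive runs
Runs: 'tttt' -> t4, 'ss' -> s2, 'cccc' -> c4, 'xx' -> x2, 'jjjj' -> j4
Encoded: t4s2c4x2j4


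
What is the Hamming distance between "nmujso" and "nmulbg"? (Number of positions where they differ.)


String 1: 'nmujso'
String 2: 'nmulbg'
Compare each position: pos 0: 'n'=='n', pos 1: 'm'=='m', pos 2: 'u'=='u', pos 3: 'j'!='l', pos 4: 's'!='b', pos 5: 'o'!='g'
Differing positions: 3
Hamming distance: 3


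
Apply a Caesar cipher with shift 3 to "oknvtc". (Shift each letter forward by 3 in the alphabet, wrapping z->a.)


Input: 'oknvtc', shift = 3
Operation: for each letter, (position + 3) mod 26
Mapping: 'o'(14+3=17)->'r', 'k'(10+3=13)->'n', 'n'(13+3=16)->'q', 'v'(21+3=24)->'y', 't'(19+3=22)->'w', 'c'(2+3=5)->'f'
Result: rnqywf


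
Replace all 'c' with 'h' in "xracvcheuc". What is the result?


Input string: 'xracvcheuc'
Operation: replace 'c' with 'h'
Positions of 'c': 3, 5, 9
After replacement: xrahvhheuh


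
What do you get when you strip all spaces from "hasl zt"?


Input string: 'hasl zt'
Operation: remove all spaces
Words: 'hasl', 'zt'
Join without spaces: haslzt


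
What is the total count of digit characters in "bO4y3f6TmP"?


Input string: 'bO4y3f6TmP'
Operation: count digit characters (0-9)
Scan: 'b', 'O', '4'(digit), 'y', '3'(digit), 'f', '6'(digit), 'T', 'm', 'P'
Digits found: 3
Result: 3


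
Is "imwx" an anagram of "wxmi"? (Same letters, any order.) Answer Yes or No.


String 1: 'wxmi' -> sorted: 'imwx'
String 2: 'imwx' -> sorted: 'imwx'
Compare sorted forms: 'imwx' == 'imwx'
Anagram: Yes


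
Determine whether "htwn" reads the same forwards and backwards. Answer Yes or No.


Input string: 'htwn'
Reversed: 'nwth'
Compare pairs: s[0]='h' vs s[3]='n' (mismatch), s[1]='t' vs s[2]='w' (mismatch)
Palindrome: No


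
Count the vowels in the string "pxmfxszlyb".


Input string: 'pxmfxszlyb'
Operation: count vowels (a, e, i, o, u)
Scan: s[0]='p', s[1]='x', s[2]='m', s[3]='f', s[4]='x', s[5]='s', s[6]='z', s[7]='l', s[8]='y', s[9]='b'
Vowels found: 0
Result: 0


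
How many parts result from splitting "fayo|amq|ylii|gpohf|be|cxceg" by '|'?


Input string: 'fayo|amq|ylii|gpohf|be|cxceg'
Delimiter: '|'
Split result: 'fayo', 'amq', 'ylii', 'gpohf', 'be', 'cxceg'
Number of parts: 6


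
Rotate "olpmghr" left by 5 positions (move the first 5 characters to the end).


Input: 'olpmghr', shift = 5
Operation: split at index 5 and swap parts
Front part s[0:5] = 'olpmg'
Back part s[5:] = 'hr'
Rotated = back + front = 'hr' + 'olpmg'
Result: hrolpmg


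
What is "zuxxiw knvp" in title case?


Input string: 'zuxxiw knvp'
Operation: capitalize first letter of each word
Word transformations: 'zuxxiw'->'Zuxxiw', 'knvp'->'Knvp'
Result: Zuxxiw Knvp


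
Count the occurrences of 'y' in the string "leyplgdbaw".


Input string: 'leyplgdbaw'
Target character: 'y'
Scan each position: s[2]='y'
Matches found at indices: 2
Total: 1


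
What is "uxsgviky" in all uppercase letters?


Input string: 'uxsgviky'
Operation: convert each letter to uppercase
Mapping: 'u'->'U', 'x'->'X', 's'->'S', 'g'->'G', 'v'->'V', 'i'->'I', 'k'->'K', 'y'->'Y'
Result: UXSGVIKY


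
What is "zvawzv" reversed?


Input string: 'zvawzv'
Operation: reverse character order
Original order: 'z' -> 'v' -> 'a' -> 'w' -> 'z' -> 'v'
Reversed order: 'v' -> 'z' -> 'w' -> 'a' -> 'v' -> 'z'
Result: vzwavz


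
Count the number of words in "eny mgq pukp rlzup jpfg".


Input string: 'eny mgq pukp rlzup jpfg'
Operation: split by spaces
Words found: 'eny', 'mgq', 'pukp', 'rlzup', 'jpfg'
Word count: 5


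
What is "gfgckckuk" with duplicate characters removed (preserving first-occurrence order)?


Input: 'gfgckckuk'
Operation: keep first occurrence of each character
Scan: s[0]='g' new -> keep; s[1]='f' new -> keep; s[2]='g' seen -> skip; s[3]='c' new -> keep; s[4]='k' new -> keep; s[5]='c' seen -> skip; s[6]='k' seen -> skip; s[7]='u' new -> keep; s[8]='k' seen -> skip
Result: gfcku


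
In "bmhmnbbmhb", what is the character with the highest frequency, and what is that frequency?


Input: 'bmhmnbbmhb'
Operation: tally each character
Counts: 'b':4, 'h':2, 'm':3, 'n':1
Maximum: 'b' appears 4 times


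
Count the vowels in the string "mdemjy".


Input string: 'mdemjy'
Operation: count vowels (a, e, i, o, u)
Scan: s[0]='m', s[1]='d', s[2]='e' (vowel), s[3]='m', s[4]='j', s[5]='y'
Vowels found: 1
Result: 1


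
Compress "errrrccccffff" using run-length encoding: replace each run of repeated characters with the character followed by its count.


Input: 'errrrccccffff'
Operation: identify consecutive runs
Runs: 'e' -> e1, 'rrrr' -> r4, 'cccc' -> c4, 'ffff' -> f4
Encoded: e1r4c4f4


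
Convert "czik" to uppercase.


Input string: 'czik'
Operation: convert each letter to uppercase
Mapping: 'c'->'C', 'z'->'Z', 'i'->'I', 'k'->'K'
Result: CZIK


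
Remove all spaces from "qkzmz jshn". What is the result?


Input string: 'qkzmz jshn'
Operation: remove all spaces
Words: 'qkzmz', 'jshn'
Join without spaces: qkzmzjshn


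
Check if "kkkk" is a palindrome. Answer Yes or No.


Input string: 'kkkk'
Reversed: 'kkkk'
Compare pairs: s[0]='k' vs s[3]='k' (match), s[1]='k' vs s[2]='k' (match)
Palindrome: Yes


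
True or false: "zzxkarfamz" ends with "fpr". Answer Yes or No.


Input string: 'zzxkarfamz'
Suffix to check: 'fpr'
Last 3 characters of input: 'amz'
Match: False
Result: No


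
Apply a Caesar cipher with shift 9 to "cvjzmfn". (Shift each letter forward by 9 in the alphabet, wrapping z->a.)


Input: 'cvjzmfn', shift = 9
Operation: for each letter, (position + 9) mod 26
Mapping: 'c'(2+9=11)->'l', 'v'(21+9=30, 30 mod 26=4)->'e', 'j'(9+9=18)->'s', 'z'(25+9=34, 34 mod 26=8)->'i', 'm'(12+9=21)->'v', 'f'(5+9=14)->'o', 'n'(13+9=22)->'w'
Result: lesivow


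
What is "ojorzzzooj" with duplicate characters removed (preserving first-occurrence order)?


Input: 'ojorzzzooj'
Operation: keep first occurrence of each character
Scan: s[0]='o' new -> keep; s[1]='j' new -> keep; s[2]='o' seen -> skip; s[3]='r' new -> keep; s[4]='z' new -> keep; s[5]='z' seen -> skip; s[6]='z' seen -> skip; s[7]='o' seen -> skip; s[8]='o' seen -> skip; s[9]='j' seen -> skip
Result: ojrz


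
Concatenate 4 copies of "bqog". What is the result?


Input string: 'bqog'
Operation: repeat 4 times
Concatenation: 'bqog' + 'bqog' + 'bqog' + 'bqog'
Result: bqogbqogbqogbqog


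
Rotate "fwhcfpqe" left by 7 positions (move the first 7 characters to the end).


Input: 'fwhcfpqe', shift = 7
Operation: split at index 7 and swap parts
Front part s[0:7] = 'fwhcfpq'
Back part s[7:] = 'e'
Rotated = back + front = 'e' + 'fwhcfpq'
Result: efwhcfpq


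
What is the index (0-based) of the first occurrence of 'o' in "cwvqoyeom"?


Input string: 'cwvqoyeom'
Target: 'o'
Scanning left to right: s[0]='c', s[1]='w', s[2]='v', s[3]='q', s[4]='o'
First match at index: 4


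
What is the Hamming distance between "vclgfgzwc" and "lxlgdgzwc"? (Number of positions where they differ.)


String 1: 'vclgfgzwc'
String 2: 'lxlgdgzwc'
Compare each position: pos 0: 'v'!='l', pos 1: 'c'!='x', pos 2: 'l'=='l', pos 3: 'g'=='g', pos 4: 'f'!='d', pos 5: 'g'=='g', pos 6: 'z'=='z', pos 7: 'w'=='w', pos 8: 'c'=='c'
Differing positions: 3
Hamming distance: 3


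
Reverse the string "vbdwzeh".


Input string: 'vbdwzeh'
Operation: reverse character order
Original order: 'v' -> 'b' -> 'd' -> 'w' -> 'z' -> 'e' -> 'h'
Reversed order: 'h' -> 'e' -> 'z' -> 'w' -> 'd' -> 'b' -> 'v'
Result: hezwdbv


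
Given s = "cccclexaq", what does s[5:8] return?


Input string: 'cccclexaq'
Operation: slice [5:8]
Extract characters: s[5]='e', s[6]='x', s[7]='a'
Result: exa


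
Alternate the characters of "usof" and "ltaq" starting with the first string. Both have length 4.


String 1: 'usof'
String 2: 'ltaq'
Operation: alternate characters
Pairs: 'u'+'l', 's'+'t', 'o'+'a', 'f'+'q'
Result: ulstoafq


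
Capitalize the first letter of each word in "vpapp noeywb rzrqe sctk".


Input string: 'vpapp noeywb rzrqe sctk'
Operation: capitalize first letter of each word
Word transformations: 'vpapp'->'Vpapp', 'noeywb'->'Noeywb', 'rzrqe'->'Rzrqe', 'sctk'->'Sctk'
Result: Vpapp Noeywb Rzrqe Sctk


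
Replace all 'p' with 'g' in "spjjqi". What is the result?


Input string: 'spjjqi'
Operation: replace 'p' with 'g'
Positions of 'p': 1
After replacement: sgjjqi


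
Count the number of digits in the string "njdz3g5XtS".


Input string: 'njdz3g5XtS'
Operation: count digit characters (0-9)
Scan: 'n', 'j', 'd', 'z', '3'(digit), 'g', '5'(digit), 'X', 't', 'S'
Digits found: 2
Result: 2


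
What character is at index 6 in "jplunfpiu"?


Input string: 'jplunfpiu'
Operation: get character at index 6
Index mapping: s[0]='j', s[1]='p', s[2]='l', s[3]='u', s[4]='n', s[5]='f', s[6]='p'
Result: 'p'


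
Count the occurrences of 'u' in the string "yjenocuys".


Input string: 'yjenocuys'
Target character: 'u'
Scan each position: s[6]='u'
Matches found at indices: 6
Total: 1


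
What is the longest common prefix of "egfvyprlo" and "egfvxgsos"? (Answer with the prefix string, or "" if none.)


String 1: 'egfvyprlo'
String 2: 'egfvxgsos'
Compare position by position:
pos 0: 'e' vs 'e' match
pos 1: 'g' vs 'g' match
pos 2: 'f' vs 'f' match
pos 3: 'v' vs 'v' match
pos 4: 'y' vs 'x' differ -> stop
Longest common prefix: "egfv" (length 4)


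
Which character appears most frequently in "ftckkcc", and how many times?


Input: 'ftckkcc'
Operation: tally each character
Counts: 'c':3, 'f':1, 'k':2, 't':1
Maximum: 'c' appears 3 times


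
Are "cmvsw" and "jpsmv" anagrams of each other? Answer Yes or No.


String 1: 'cmvsw' -> sorted: 'cmsvw'
String 2: 'jpsmv' -> sorted: 'jmpsv'
Compare sorted forms: 'cmsvw' != 'jmpsv'
Anagram: No


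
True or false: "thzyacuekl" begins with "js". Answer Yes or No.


Input string: 'thzyacuekl'
Prefix to check: 'js'
First 2 characters of input: 'th'
Match: False
Result: No


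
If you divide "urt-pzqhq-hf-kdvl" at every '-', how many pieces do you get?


Input string: 'urt-pzqhq-hf-kdvl'
Delimiter: '-'
Split result: 'urt', 'pzqhq', 'hf', 'kdvl'
Number of parts: 4


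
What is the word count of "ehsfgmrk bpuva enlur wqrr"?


Input string: 'ehsfgmrk bpuva enlur wqrr'
Operation: split by spaces
Words found: 'ehsfgmrk', 'bpuva', 'enlur', 'wqrr'
Word count: 4


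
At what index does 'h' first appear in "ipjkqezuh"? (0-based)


Input string: 'ipjkqezuh'
Target: 'h'
Scanning left to right: s[0]='i', s[1]='p', s[2]='j', s[3]='k', s[4]='q', s[5]='e', s[6]='z', s[7]='u', s[8]='h'
First match at index: 8


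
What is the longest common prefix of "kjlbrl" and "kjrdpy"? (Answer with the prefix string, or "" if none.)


String 1: 'kjlbrl'
String 2: 'kjrdpy'
Compare position by position:
pos 0: 'k' vs 'k' match
pos 1: 'j' vs 'j' match
pos 2: 'l' vs 'r' differ -> stop
Longest common prefix: "kj" (length 2)


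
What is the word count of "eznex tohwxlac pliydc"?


Input string: 'eznex tohwxlac pliydc'
Operation: split by spaces
Words found: 'eznex', 'tohwxlac', 'pliydc'
Word count: 3


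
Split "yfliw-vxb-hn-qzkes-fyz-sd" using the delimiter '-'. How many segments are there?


Input string: 'yfliw-vxb-hn-qzkes-fyz-sd'
Delimiter: '-'
Split result: 'yfliw', 'vxb', 'hn', 'qzkes', 'fyz', 'sd'
Number of parts: 6


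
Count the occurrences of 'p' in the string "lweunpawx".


Input string: 'lweunpawx'
Target character: 'p'
Scan each position: s[5]='p'
Matches found at indices: 5
Total: 1


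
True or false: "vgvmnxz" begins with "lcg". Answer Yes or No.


Input string: 'vgvmnxz'
Prefix to check: 'lcg'
First 3 characters of input: 'vgv'
Match: False
Result: No


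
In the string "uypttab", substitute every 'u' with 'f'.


Input string: 'uypttab'
Operation: replace 'u' with 'f'
Positions of 'u': 0
After replacement: fypttab


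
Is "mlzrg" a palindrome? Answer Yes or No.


Input string: 'mlzrg'
Reversed: 'grzlm'
Compare pairs: s[0]='m' vs s[4]='g' (mismatch), s[1]='l' vs s[3]='r' (mismatch)
Palindrome: No


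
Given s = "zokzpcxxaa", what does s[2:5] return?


Input string: 'zokzpcxxaa'
Operation: slice [2:5]
Extract characters: s[2]='k', s[3]='z', s[4]='p'
Result: kzp


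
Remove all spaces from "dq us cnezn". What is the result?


Input string: 'dq us cnezn'
Operation: remove all spaces
Words: 'dq', 'us', 'cnezn'
Join without spaces: dquscnezn


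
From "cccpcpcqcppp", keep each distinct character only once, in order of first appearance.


Input: 'cccpcpcqcppp'
Operation: keep first occurrence of each character
Scan: s[0]='c' new -> keep; s[1]='c' seen -> skip; s[2]='c' seen -> skip; s[3]='p' new -> keep; s[4]='c' seen -> skip; s[5]='p' seen -> skip; s[6]='c' seen -> skip; s[7]='q' new -> keep; s[8]='c' seen -> skip; s[9]='p' seen -> skip; s[10]='p' seen -> skip; s[11]='p' seen -> skip
Result: cpq


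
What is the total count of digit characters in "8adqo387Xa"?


Input string: '8adqo387Xa'
Operation: count digit characters (0-9)
Scan: '8'(digit), 'a', 'd', 'q', 'o', '3'(digit), '8'(digit), '7'(digit), 'X', 'a'
Digits found: 4
Result: 4


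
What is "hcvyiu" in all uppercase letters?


Input string: 'hcvyiu'
Operation: convert each letter to uppercase
Mapping: 'h'->'H', 'c'->'C', 'v'->'V', 'y'->'Y', 'i'->'I', 'u'->'U'
Result: HCVYIU


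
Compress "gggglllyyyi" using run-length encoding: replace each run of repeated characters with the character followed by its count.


Input: 'gggglllyyyi'
Operation: identify consecutive runs
Runs: 'gggg' -> g4, 'lll' -> l3, 'yyy' -> y3, 'i' -> i1
Encoded: g4l3y3i1


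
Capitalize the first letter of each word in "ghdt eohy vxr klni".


Input string: 'ghdt eohy vxr klni'
Operation: capitalize first letter of each word
Word transformations: 'ghdt'->'Ghdt', 'eohy'->'Eohy', 'vxr'->'Vxr', 'klni'->'Klni'
Result: Ghdt Eohy Vxr Klni


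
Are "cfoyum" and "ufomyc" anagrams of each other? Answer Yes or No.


String 1: 'cfoyum' -> sorted: 'cfmouy'
String 2: 'ufomyc' -> sorted: 'cfmouy'
Compare sorted forms: 'cfmouy' == 'cfmouy'
Anagram: Yes


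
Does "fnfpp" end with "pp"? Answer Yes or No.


Input string: 'fnfpp'
Suffix to check: 'pp'
Last 2 characters of input: 'pp'
Match: True
Result: Yes


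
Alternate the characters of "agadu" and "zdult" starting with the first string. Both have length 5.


String 1: 'agadu'
String 2: 'zdult'
Operation: alternate characters
Pairs: 'a'+'z', 'g'+'d', 'a'+'u', 'd'+'l', 'u'+'t'
Result: azgdaudlut


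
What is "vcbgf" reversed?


Input string: 'vcbgf'
Operation: reverse character order
Original order: 'v' -> 'c' -> 'b' -> 'g' -> 'f'
Reversed order: 'f' -> 'g' -> 'b' -> 'c' -> 'v'
Result: fgbcv


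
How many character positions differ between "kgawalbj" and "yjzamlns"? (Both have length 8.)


String 1: 'kgawalbj'
String 2: 'yjzamlns'
Compare each position: pos 0: 'k'!='y', pos 1: 'g'!='j', pos 2: 'a'!='z', pos 3: 'w'!='a', pos 4: 'a'!='m', pos 5: 'l'=='l', pos 6: 'b'!='n', pos 7: 'j'!='s'
Differing positions: 7
Hamming distance: 7


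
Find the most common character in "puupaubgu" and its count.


Input: 'puupaubgu'
Operation: tally each character
Counts: 'a':1, 'b':1, 'g':1, 'p':2, 'u':4
Maximum: 'u' appears 4 times


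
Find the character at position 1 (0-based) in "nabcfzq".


Input string: 'nabcfzq'
Operation: get character at index 1
Index mapping: s[0]='n', s[1]='a'
Result: 'a'


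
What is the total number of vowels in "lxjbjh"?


Input string: 'lxjbjh'
Operation: count vowels (a, e, i, o, u)
Scan: s[0]='l', s[1]='x', s[2]='j', s[3]='b', s[4]='j', s[5]='h'
Vowels found: 0
Result: 0


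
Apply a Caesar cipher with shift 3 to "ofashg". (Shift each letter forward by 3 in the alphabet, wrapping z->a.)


Input: 'ofashg', shift = 3
Operation: for each letter, (position + 3) mod 26
Mapping: 'o'(14+3=17)->'r', 'f'(5+3=8)->'i', 'a'(0+3=3)->'d', 's'(18+3=21)->'v', 'h'(7+3=10)->'k', 'g'(6+3=9)->'j'
Result: ridvkj


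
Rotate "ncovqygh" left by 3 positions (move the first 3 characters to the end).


Input: 'ncovqygh', shift = 3
Operation: split at index 3 and swap parts
Front part s[0:3] = 'nco'
Back part s[3:] = 'vqygh'
Rotated = back + front = 'vqygh' + 'nco'
Result: vqyghnco


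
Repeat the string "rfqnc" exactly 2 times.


Input string: 'rfqnc'
Operation: repeat 2 times
Concatenation: 'rfqnc' + 'rfqnc'
Result: rfqncrfqnc


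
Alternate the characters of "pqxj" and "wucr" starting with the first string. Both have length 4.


String 1: 'pqxj'
String 2: 'wucr'
Operation: alternate characters
Pairs: 'p'+'w', 'q'+'u', 'x'+'c', 'j'+'r'
Result: pwquxcjr


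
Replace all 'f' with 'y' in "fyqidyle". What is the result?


Input string: 'fyqidyle'
Operation: replace 'f' with 'y'
Positions of 'f': 0
After replacement: yyqidyle


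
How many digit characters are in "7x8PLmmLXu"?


Input string: '7x8PLmmLXu'
Operation: count digit characters (0-9)
Scan: '7'(digit), 'x', '8'(digit), 'P', 'L', 'm', 'm', 'L', 'X', 'u'
Digits found: 2
Result: 2


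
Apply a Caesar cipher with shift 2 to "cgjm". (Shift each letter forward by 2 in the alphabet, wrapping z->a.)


Input: 'cgjm', shift = 2
Operation: for each letter, (position + 2) mod 26
Mapping: 'c'(2+2=4)->'e', 'g'(6+2=8)->'i', 'j'(9+2=11)->'l', 'm'(12+2=14)->'o'
Result: eilo


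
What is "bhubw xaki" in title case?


Input string: 'bhubw xaki'
Operation: capitalize first letter of each word
Word transformations: 'bhubw'->'Bhubw', 'xaki'->'Xaki'
Result: Bhubw Xaki


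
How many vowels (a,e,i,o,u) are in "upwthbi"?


Input string: 'upwthbi'
Operation: count vowels (a, e, i, o, u)
Scan: s[0]='u' (vowel), s[1]='p', s[2]='w', s[3]='t', s[4]='h', s[5]='b', s[6]='i' (vowel)
Vowels found: 2
Result: 2


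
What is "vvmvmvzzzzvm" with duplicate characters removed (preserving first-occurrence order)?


Input: 'vvmvmvzzzzvm'
Operation: keep first occurrence of each character
Scan: s[0]='v' new -> keep; s[1]='v' seen -> skip; s[2]='m' new -> keep; s[3]='v' seen -> skip; s[4]='m' seen -> skip; s[5]='v' seen -> skip; s[6]='z' new -> keep; s[7]='z' seen -> skip; s[8]='z' seen -> skip; s[9]='z' seen -> skip; s[10]='v' seen -> skip; s[11]='m' seen -> skip
Result: vmz


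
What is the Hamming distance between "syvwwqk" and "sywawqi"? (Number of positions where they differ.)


String 1: 'syvwwqk'
String 2: 'sywawqi'
Compare each position: pos 0: 's'=='s', pos 1: 'y'=='y', pos 2: 'v'!='w', pos 3: 'w'!='a', pos 4: 'w'=='w', pos 5: 'q'=='q', pos 6: 'k'!='i'
Differing positions: 3
Hamming distance: 3


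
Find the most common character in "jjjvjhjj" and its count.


Input: 'jjjvjhjj'
Operation: tally each character
Counts: 'h':1, 'j':6, 'v':1
Maximum: 'j' appears 6 times


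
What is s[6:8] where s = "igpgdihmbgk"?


Input string: 'igpgdihmbgk'
Operation: slice [6:8]
Extract characters: s[6]='h', s[7]='m'
Result: hm


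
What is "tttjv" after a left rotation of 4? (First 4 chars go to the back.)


Input: 'tttjv', shift = 4
Operation: split at index 4 and swap parts
Front part s[0:4] = 'tttj'
Back part s[4:] = 'v'
Rotated = back + front = 'v' + 'tttj'
Result: vtttj


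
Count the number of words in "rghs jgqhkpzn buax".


Input string: 'rghs jgqhkpzn buax'
Operation: split by spaces
Words found: 'rghs', 'jgqhkpzn', 'buax'
Word count: 3


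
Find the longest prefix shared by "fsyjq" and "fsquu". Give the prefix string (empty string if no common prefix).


String 1: 'fsyjq'
String 2: 'fsquu'
Compare position by position:
pos 0: 'f' vs 'f' match
pos 1: 's' vs 's' match
pos 2: 'y' vs 'q' differ -> stop
Longest common prefix: "fs" (length 2)


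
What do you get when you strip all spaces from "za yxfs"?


Input string: 'za yxfs'
Operation: remove all spaces
Words: 'za', 'yxfs'
Join without spaces: zayxfs


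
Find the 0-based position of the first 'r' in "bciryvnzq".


Input string: 'bciryvnzq'
Target: 'r'
Scanning left to right: s[0]='b', s[1]='c', s[2]='i', s[3]='r'
First match at index: 3


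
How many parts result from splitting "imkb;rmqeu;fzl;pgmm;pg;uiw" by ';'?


Input string: 'imkb;rmqeu;fzl;pgmm;pg;uiw'
Delimiter: ';'
Split result: 'imkb', 'rmqeu', 'fzl', 'pgmm', 'pg', 'uiw'
Number of parts: 6


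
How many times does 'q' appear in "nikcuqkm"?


Input string: 'nikcuqkm'
Target character: 'q'
Scan each position: s[5]='q'
Matches found at indices: 5
Total: 1


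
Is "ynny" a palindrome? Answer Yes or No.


Input string: 'ynny'
Reversed: 'ynny'
Compare pairs: s[0]='y' vs s[3]='y' (match), s[1]='n' vs s[2]='n' (match)
Palindrome: Yes


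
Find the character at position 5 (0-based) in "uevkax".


Input string: 'uevkax'
Operation: get character at index 5
Index mapping: s[0]='u', s[1]='e', s[2]='v', s[3]='k', s[4]='a', s[5]='x'
Result: 'x'


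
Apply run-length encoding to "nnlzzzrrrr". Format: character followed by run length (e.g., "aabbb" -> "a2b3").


Input: 'nnlzzzrrrr'
Operation: identify consecutive runs
Runs: 'nn' -> n2, 'l' -> l1, 'zzz' -> z3, 'rrrr' -> r4
Encoded: n2l1z3r4


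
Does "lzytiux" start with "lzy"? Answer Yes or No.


Input string: 'lzytiux'
Prefix to check: 'lzy'
First 3 characters of input: 'lzy'
Match: True
Result: Yes


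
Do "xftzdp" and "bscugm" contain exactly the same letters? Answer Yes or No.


String 1: 'xftzdp' -> sorted: 'dfptxz'
String 2: 'bscugm' -> sorted: 'bcgmsu'
Compare sorted forms: 'dfptxz' != 'bcgmsu'
Anagram: No


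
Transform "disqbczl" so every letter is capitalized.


Input string: 'disqbczl'
Operation: convert each letter to uppercase
Mapping: 'd'->'D', 'i'->'I', 's'->'S', 'q'->'Q', 'b'->'B', 'c'->'C', 'z'->'Z', 'l'->'L'
Result: DISQBCZL


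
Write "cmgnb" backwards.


Input string: 'cmgnb'
Operation: reverse character order
Original order: 'c' -> 'm' -> 'g' -> 'n' -> 'b'
Reversed order: 'b' -> 'n' -> 'g' -> 'm' -> 'c'
Result: bngmc


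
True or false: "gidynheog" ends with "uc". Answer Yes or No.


Input string: 'gidynheog'
Suffix to check: 'uc'
Last 2 characters of input: 'og'
Match: False
Result: No


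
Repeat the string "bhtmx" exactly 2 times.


Input string: 'bhtmx'
Operation: repeat 2 times
Concatenation: 'bhtmx' + 'bhtmx'
Result: bhtmxbhtmx


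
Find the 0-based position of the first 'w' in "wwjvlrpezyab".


Input string: 'wwjvlrpezyab'
Target: 'w'
Scanning left to right: s[0]='w'
First match at index: 0


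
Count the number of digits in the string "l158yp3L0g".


Input string: 'l158yp3L0g'
Operation: count digit characters (0-9)
Scan: 'l', '1'(digit), '5'(digit), '8'(digit), 'y', 'p', '3'(digit), 'L', '0'(digit), 'g'
Digits found: 5
Result: 5


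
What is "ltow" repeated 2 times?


Input string: 'ltow'
Operation: repeat 2 times
Concatenation: 'ltow' + 'ltow'
Result: ltowltow


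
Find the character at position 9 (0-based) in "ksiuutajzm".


Input string: 'ksiuutajzm'
Operation: get character at index 9
Index mapping: s[0]='k', s[1]='s', s[2]='i', s[3]='u', s[4]='u', s[5]='t', s[6]='a', s[7]='j', s[8]='z', s[9]='m'
Result: 'm'


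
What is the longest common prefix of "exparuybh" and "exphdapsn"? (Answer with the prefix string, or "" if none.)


String 1: 'exparuybh'
String 2: 'exphdapsn'
Compare position by position:
pos 0: 'e' vs 'e' match
pos 1: 'x' vs 'x' match
pos 2: 'p' vs 'p' match
pos 3: 'a' vs 'h' differ -> stop
Longest common prefix: "exp" (length 3)


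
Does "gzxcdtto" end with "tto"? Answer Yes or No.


Input string: 'gzxcdtto'
Suffix to check: 'tto'
Last 3 characters of input: 'tto'
Match: True
Result: Yes


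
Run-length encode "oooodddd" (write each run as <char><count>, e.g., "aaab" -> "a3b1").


Input: 'oooodddd'
Operation: identify consecutive runs
Runs: 'oooo' -> o4, 'dddd' -> d4
Encoded: o4d4
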